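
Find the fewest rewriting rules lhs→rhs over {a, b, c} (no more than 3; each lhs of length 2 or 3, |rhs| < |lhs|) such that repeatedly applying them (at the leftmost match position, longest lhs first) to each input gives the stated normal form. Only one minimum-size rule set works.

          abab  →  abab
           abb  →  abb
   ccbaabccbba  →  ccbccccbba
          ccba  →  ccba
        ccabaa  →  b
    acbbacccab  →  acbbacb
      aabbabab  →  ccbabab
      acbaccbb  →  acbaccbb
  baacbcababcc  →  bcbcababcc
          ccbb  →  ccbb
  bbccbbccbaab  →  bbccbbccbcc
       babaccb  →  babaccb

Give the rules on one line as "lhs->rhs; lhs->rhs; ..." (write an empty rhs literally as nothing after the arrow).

aa->; aab->cc; cca->

  | abab
  | abb
  | ccbaabccbba => ccbccccbba
  | ccba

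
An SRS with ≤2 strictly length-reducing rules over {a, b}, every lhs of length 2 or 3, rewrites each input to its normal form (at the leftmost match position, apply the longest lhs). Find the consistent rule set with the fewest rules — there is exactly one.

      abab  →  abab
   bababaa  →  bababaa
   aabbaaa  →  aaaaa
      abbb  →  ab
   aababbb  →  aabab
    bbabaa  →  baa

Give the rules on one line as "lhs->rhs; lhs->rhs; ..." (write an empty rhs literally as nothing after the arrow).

abb->a; bba->

  | abab
  | bababaa
  | aabbaaa => aaaaa
  | abbb => ab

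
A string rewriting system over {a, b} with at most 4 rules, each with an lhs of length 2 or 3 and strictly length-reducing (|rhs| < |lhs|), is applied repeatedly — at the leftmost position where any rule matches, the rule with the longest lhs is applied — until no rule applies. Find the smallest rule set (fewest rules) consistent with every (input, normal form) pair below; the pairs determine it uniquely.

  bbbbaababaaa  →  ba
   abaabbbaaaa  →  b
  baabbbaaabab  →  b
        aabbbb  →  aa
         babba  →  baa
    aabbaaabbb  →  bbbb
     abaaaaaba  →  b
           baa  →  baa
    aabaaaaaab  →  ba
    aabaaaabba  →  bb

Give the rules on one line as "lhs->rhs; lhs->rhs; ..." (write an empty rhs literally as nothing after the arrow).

  | bbbbaababaaa => bbbababaaa => bbbabaaa => bbbaaa => bbaa => ba
  | abaabbbaaaa => aabbbaaaa => aabaaaa => aaaaa => baaa => bba => b
  | baabbbaaabab => baabaaabab => baaaabab => bbaabab => babab => bab => b
  | aabbbb => aabb => aa

aaa->ba; ab->; abb->a; bba->b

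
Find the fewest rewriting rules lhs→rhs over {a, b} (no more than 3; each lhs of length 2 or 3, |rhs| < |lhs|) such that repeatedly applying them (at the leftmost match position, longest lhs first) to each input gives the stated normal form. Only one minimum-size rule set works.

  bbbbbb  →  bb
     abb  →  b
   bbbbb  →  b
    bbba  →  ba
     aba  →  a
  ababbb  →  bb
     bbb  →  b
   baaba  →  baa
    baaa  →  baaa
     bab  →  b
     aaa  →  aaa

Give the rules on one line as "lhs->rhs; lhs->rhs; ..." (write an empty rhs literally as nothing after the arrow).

  | bbbbbb => bbbb => bb
  | abb => b
  | bbbbb => bbb => b
  | bbba => ba

ab->; bbb->b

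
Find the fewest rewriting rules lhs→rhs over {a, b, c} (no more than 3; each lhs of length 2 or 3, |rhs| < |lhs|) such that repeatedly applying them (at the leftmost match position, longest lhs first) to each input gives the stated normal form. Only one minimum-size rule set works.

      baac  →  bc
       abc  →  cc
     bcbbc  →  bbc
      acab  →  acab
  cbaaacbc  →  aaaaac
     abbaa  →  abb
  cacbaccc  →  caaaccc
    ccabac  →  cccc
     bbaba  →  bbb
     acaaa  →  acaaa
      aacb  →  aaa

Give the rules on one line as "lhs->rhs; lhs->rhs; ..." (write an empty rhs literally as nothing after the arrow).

  | baac => bac => bc
  | abc => cc
  | bcbbc => babc => bbc
  | acab

abc->cc; ba->b; cb->a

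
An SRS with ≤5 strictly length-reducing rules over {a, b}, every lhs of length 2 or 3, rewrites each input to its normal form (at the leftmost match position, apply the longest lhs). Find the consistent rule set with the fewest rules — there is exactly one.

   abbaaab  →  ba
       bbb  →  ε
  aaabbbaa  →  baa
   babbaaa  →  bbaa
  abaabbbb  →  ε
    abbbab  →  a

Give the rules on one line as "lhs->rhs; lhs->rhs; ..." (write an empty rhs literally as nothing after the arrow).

aaa->b; ab->; abb->aa; bbb->

  | abbaaab => aaaaab => baab => ba
  | bbb => ε
  | aaabbbaa => bbbbaa => baa
  | babbaaa => baaaaa => bbaa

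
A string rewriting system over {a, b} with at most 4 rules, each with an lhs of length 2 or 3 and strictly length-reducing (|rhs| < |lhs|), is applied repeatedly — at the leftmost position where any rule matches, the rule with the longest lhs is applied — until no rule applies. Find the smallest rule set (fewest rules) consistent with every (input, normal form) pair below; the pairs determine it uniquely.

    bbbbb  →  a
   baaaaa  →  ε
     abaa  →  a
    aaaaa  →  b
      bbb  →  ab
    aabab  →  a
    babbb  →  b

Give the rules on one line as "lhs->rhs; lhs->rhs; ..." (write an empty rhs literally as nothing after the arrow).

  | bbbbb => abbb => aab => bb => a
  | baaaaa => aaa => ε
  | abaa => a
  | aaaaa => aa => b

aa->b; aaa->; baa->; bb->a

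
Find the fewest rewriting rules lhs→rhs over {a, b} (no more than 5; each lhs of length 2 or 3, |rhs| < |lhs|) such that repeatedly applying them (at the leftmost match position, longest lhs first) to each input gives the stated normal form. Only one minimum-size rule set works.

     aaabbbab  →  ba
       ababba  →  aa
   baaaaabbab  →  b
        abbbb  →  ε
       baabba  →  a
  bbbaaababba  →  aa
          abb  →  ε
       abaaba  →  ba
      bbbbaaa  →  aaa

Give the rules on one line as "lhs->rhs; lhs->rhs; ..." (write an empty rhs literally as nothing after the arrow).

  | aaabbbab => aabbbab => abbbab => bbbab => bab => ba
  | ababba => babba => baba => baa => aa
  | baaaaabbab => aaaaabbab => aaaabbab => aaabbab => aabbab => abbab => bbab => ab => b
  | abbbb => bbbb => bb => ε

ab->b; baa->aa; bab->ba; bb->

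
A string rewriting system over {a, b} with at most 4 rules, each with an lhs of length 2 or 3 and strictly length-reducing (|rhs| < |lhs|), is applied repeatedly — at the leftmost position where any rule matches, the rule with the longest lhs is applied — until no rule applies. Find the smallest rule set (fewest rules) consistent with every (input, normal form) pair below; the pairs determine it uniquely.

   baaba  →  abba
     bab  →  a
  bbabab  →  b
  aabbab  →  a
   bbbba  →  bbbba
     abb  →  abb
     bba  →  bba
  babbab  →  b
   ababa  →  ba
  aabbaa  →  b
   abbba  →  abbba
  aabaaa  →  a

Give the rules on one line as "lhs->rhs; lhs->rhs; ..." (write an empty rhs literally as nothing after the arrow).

aa->a; aba->; baa->ab; bab->aa

  | baaba => abba
  | bab => aa => a
  | bbabab => baaab => abab => b
  | aabbab => abbab => abaa => a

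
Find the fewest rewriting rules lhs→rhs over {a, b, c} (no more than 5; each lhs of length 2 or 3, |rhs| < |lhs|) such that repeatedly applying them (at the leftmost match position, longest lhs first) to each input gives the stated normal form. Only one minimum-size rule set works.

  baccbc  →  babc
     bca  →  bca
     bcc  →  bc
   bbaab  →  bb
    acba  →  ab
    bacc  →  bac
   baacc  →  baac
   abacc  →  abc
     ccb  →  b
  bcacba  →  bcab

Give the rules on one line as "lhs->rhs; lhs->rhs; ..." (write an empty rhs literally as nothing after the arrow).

  | baccbc => bacbc => babc
  | bca
  | bcc => bc
  | bbaab => bb

aab->; aba->ab; cb->b; cc->c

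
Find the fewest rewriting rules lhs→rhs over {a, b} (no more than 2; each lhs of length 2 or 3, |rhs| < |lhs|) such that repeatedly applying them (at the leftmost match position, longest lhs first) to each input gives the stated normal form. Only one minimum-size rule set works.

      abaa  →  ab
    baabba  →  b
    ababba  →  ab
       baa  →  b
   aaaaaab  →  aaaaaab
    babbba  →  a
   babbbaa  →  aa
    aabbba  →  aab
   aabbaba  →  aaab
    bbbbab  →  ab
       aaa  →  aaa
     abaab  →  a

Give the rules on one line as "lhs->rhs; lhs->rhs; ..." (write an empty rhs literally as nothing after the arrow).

  | abaa => aba => ab
  | baabba => babba => bbba => ba => b
  | ababba => abbba => aba => ab
  | baa => ba => b

ba->b; bb->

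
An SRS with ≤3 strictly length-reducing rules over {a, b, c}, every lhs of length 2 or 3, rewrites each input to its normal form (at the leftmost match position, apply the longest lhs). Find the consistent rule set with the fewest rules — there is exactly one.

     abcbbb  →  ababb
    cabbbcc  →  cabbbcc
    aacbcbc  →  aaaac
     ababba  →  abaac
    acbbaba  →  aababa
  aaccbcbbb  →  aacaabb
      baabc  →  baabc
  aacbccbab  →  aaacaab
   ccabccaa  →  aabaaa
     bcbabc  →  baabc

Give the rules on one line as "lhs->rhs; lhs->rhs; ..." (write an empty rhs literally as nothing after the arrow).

bba->ac; cb->a; cca->aa

  | abcbbb => ababb
  | cabbbcc
  | aacbcbc => aaacbc => aaaac
  | ababba => abaac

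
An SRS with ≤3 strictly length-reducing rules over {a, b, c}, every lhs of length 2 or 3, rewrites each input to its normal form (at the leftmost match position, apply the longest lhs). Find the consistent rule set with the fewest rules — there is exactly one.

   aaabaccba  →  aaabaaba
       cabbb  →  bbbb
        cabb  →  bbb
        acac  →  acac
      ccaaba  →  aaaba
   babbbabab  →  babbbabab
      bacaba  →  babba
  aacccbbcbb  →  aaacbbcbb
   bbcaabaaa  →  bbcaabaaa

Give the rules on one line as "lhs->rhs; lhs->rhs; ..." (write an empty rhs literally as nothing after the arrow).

  | aaabaccba => aaabaaba
  | cabbb => bbbb
  | cabb => bbb
  | acac

cab->bb; cc->a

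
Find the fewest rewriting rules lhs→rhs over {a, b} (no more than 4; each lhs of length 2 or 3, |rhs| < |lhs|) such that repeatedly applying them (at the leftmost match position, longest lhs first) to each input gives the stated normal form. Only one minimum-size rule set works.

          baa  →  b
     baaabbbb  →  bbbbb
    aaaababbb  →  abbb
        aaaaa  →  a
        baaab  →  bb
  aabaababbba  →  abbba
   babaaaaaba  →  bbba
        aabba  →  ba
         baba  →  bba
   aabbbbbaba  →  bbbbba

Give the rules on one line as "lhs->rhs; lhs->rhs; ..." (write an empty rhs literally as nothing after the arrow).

  | baa => b
  | baaabbbb => babbbb => bbbbb
  | aaaababbb => aababbb => abbb
  | aaaaa => aaa => a

aa->; aab->; bab->bb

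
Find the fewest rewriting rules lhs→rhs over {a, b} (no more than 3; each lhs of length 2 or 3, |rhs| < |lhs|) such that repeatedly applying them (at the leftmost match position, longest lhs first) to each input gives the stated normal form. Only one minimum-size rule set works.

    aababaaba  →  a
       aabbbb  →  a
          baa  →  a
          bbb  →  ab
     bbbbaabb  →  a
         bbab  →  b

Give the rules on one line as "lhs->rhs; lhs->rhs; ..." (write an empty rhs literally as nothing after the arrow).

aa->b; bb->a; bba->ab

  | aababaaba => bbabaaba => abbaaba => aababa => bbaba => abba => aab => bb => a
  | aabbbb => bbbbb => abbb => aab => bb => a
  | baa => bb => a
  | bbb => ab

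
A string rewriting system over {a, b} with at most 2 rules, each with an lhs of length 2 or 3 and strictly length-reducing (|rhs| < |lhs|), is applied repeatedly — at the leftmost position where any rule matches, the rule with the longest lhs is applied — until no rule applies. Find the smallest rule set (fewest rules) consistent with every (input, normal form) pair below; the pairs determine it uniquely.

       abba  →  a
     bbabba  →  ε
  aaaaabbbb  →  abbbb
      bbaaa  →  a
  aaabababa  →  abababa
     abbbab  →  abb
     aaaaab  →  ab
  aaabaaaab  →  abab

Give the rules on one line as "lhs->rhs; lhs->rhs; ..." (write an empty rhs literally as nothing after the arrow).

  | abba => a
  | bbabba => bba => ε
  | aaaaabbbb => aaaabbbb => aaabbbb => aabbbb => abbbb
  | bbaaa => aa => a

aa->a; bba->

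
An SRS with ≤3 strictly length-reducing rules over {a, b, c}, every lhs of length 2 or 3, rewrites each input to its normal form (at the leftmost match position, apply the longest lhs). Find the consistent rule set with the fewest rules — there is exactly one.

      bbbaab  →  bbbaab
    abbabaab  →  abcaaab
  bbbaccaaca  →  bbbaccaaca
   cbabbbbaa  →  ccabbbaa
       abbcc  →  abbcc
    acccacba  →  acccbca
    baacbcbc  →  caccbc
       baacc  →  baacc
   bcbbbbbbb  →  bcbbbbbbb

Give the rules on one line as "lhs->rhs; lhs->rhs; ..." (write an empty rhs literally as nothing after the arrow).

  | bbbaab
  | abbabaab => abcaaab
  | bbbaccaaca
  | cbabbbbaa => ccabbbaa

acb->bc; bab->ca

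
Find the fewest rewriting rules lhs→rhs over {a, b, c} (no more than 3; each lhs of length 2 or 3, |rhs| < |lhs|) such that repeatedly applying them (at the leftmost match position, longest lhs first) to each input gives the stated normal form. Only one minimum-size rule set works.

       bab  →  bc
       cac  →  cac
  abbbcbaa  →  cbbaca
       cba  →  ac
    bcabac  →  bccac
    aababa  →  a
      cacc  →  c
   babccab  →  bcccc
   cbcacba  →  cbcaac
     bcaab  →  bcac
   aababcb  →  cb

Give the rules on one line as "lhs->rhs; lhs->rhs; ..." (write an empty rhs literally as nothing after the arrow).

  | bab => bc
  | cac
  | abbbcbaa => cbbcbaa => cbbaca
  | cba => ac

ab->c; acc->; cba->ac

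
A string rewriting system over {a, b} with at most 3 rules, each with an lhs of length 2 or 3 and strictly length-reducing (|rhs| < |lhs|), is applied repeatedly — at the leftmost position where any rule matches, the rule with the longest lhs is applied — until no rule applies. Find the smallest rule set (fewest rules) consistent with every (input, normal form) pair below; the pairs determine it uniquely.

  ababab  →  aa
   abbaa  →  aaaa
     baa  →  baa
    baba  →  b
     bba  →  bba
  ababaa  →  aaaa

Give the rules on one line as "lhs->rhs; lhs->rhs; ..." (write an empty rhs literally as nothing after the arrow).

ab->; aba->ab; abb->aa

  | ababab => abbab => aaab => aa
  | abbaa => aaaa
  | baa
  | baba => bab => b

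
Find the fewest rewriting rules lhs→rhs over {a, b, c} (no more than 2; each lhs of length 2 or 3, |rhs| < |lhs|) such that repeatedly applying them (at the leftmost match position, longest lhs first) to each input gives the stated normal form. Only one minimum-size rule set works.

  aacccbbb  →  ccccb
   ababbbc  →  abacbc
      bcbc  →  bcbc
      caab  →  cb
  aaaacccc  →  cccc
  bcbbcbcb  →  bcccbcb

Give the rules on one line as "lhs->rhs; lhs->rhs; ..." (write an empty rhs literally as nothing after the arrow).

  | aacccbbb => cccbbb => ccccb
  | ababbbc => abacbc
  | bcbc
  | caab => cb

aa->; bb->c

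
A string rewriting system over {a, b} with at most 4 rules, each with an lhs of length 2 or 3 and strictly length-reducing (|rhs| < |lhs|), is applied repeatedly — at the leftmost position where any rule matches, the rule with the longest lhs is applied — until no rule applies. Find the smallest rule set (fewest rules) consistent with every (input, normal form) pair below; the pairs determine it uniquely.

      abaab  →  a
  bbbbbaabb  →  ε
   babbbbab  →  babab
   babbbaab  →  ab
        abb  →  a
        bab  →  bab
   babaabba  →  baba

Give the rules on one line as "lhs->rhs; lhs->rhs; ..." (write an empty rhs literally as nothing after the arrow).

  | abaab => abbb => a
  | bbbbbaabb => bbaabb => aabb => bbb => ε
  | babbbbab => babab
  | babbbaab => baaab => bbab => ab

aa->b; bb->; bbb->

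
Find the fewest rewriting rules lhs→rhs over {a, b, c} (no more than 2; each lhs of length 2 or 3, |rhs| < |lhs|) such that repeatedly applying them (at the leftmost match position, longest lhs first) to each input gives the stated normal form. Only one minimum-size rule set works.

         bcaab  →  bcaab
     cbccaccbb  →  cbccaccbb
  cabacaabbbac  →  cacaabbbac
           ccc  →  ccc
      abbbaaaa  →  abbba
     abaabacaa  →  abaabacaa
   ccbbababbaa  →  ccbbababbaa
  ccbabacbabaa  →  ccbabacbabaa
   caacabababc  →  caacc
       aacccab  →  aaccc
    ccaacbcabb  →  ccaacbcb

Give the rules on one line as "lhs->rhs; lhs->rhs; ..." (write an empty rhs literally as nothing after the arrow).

  | bcaab
  | cbccaccbb
  | cabacaabbbac => cacaabbbac
  | ccc

aaa->; cab->c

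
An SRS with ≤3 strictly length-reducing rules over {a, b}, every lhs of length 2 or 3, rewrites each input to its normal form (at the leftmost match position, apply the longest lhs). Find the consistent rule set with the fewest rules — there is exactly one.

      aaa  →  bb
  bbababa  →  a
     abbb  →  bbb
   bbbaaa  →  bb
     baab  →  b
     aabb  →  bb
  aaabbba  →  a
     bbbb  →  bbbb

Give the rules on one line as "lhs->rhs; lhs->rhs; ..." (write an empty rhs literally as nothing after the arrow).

  | aaa => bb
  | bbababa => bababa => ababa => baba => aba => ba => a
  | abbb => bbb
  | bbbaaa => bbaaa => baaa => aaa => bb

aaa->bb; ab->b; ba->a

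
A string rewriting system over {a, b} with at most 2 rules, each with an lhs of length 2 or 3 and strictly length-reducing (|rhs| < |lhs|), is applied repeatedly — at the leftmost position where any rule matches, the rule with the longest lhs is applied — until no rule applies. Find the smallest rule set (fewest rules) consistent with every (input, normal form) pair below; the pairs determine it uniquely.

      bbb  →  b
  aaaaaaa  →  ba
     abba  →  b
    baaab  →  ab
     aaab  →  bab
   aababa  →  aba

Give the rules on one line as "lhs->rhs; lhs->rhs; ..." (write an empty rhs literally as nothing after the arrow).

aa->b; bb->

  | bbb => b
  | aaaaaaa => baaaaa => bbaaa => aaa => ba
  | abba => aa => b
  | baaab => bbab => ab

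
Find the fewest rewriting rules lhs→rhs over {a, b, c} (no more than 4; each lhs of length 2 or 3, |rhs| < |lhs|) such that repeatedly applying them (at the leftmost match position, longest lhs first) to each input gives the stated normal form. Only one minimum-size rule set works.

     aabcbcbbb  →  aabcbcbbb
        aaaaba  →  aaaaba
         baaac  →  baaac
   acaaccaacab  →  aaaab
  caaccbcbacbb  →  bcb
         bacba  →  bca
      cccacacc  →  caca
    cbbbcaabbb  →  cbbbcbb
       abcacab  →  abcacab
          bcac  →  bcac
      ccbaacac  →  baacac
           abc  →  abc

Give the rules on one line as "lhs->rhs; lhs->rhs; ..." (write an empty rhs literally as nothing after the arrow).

  | aabcbcbbb
  | aaaaba
  | baaac
  | acaaccaacab => aacccaacab => aacaacab => aaaccab => aaaab

acb->c; caa->ac; cc->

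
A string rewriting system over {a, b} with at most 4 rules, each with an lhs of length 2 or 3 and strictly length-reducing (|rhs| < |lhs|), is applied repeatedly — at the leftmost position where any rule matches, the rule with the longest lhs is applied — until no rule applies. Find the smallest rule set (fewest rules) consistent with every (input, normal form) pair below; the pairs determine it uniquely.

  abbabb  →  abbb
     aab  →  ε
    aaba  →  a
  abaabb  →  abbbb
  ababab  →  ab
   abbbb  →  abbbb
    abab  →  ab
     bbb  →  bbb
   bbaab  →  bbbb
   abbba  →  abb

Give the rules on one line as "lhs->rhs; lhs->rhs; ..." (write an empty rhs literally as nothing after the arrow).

  | abbabb => abbb
  | aab => ε
  | aaba => a
  | abaabb => abbbb

aab->; ba->; baa->bb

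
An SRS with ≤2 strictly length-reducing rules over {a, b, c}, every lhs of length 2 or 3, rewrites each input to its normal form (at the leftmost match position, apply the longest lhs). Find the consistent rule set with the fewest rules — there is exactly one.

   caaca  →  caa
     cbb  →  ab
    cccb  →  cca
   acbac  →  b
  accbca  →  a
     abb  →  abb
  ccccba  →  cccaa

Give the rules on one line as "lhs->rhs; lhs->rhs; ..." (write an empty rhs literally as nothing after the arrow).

  | caaca => caa
  | cbb => ab
  | cccb => cca
  | acbac => bac => b

ac->; cb->a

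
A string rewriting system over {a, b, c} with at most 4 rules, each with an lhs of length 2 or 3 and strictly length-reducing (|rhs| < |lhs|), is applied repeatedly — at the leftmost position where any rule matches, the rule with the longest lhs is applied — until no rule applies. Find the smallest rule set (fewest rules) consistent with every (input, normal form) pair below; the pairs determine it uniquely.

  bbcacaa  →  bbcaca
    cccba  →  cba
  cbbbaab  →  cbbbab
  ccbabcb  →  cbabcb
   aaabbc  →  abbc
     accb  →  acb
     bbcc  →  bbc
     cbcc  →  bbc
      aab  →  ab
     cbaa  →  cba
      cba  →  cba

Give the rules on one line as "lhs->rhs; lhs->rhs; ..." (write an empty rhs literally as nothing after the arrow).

aa->a; cbc->bb; cc->c

  | bbcacaa => bbcaca
  | cccba => ccba => cba
  | cbbbaab => cbbbab
  | ccbabcb => cbabcb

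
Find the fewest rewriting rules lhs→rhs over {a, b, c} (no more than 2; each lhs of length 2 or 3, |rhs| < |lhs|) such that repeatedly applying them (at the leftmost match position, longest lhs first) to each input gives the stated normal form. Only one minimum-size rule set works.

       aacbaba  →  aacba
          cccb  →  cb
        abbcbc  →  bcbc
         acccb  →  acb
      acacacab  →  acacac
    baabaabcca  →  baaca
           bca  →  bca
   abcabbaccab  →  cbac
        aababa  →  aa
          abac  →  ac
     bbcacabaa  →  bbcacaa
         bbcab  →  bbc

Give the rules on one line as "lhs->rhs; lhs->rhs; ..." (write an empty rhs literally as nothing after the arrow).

ab->; cc->c

  | aacbaba => aacba
  | cccb => ccb => cb
  | abbcbc => bcbc
  | acccb => accb => acb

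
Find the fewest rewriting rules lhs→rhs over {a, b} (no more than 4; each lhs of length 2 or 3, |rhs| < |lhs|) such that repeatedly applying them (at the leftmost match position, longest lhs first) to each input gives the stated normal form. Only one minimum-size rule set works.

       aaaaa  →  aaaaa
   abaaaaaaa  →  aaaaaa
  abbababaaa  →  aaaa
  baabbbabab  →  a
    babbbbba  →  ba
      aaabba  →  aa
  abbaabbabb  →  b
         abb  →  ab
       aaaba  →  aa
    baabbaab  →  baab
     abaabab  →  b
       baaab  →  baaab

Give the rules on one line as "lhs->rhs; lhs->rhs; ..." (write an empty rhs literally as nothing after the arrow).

  | aaaaa
  | abaaaaaaa => aaaaaa
  | abbababaaa => abababaaa => babaaa => aaaa
  | baabbbabab => baabaabab => baabab => bab => a

aba->; bab->a; bb->b; bbb->ba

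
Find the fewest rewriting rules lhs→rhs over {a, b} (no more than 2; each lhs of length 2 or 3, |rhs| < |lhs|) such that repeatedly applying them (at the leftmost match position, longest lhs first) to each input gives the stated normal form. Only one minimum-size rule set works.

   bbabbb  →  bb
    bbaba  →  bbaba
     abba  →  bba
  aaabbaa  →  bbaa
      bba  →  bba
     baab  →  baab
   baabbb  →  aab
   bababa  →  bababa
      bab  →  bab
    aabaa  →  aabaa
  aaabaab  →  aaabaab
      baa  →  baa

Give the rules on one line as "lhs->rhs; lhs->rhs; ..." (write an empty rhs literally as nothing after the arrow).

abb->bb; bbb->aa

  | bbabbb => bbbbb => aabb => abb => bb
  | bbaba
  | abba => bba
  | aaabbaa => aabbaa => abbaa => bbaa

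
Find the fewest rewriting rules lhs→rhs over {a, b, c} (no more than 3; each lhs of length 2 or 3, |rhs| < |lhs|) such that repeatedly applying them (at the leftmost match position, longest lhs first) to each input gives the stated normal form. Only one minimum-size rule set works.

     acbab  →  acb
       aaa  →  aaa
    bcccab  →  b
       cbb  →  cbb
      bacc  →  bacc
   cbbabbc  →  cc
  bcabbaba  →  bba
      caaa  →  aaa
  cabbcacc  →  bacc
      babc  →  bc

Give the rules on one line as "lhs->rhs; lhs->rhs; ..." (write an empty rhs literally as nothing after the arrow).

  | acbab => acb
  | aaa
  | bcccab => bccab => bcab => bab => b
  | cbb

ab->; bbb->; ca->a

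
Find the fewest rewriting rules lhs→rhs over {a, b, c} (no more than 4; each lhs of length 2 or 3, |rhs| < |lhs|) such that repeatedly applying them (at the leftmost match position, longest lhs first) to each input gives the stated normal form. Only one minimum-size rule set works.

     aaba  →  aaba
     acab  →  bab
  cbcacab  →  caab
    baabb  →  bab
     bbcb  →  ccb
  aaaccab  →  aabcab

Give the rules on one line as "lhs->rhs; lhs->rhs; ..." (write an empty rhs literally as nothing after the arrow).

ac->b; bb->c; bcb->a

  | aaba
  | acab => bab
  | cbcacab => cbcbab => caab
  | baabb => baac => bab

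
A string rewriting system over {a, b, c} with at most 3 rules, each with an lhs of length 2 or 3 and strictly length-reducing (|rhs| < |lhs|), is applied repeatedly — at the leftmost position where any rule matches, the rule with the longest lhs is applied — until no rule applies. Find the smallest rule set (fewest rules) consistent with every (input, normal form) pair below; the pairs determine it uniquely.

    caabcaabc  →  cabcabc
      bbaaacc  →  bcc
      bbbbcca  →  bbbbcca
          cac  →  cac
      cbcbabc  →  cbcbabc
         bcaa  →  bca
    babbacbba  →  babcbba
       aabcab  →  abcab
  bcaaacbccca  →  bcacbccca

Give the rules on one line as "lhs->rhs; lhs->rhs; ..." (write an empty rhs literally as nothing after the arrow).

  | caabcaabc => cabcaabc => cabcabc
  | bbaaacc => bbaacc => bbacc => bcc
  | bbbbcca
  | cac

aa->a; bac->c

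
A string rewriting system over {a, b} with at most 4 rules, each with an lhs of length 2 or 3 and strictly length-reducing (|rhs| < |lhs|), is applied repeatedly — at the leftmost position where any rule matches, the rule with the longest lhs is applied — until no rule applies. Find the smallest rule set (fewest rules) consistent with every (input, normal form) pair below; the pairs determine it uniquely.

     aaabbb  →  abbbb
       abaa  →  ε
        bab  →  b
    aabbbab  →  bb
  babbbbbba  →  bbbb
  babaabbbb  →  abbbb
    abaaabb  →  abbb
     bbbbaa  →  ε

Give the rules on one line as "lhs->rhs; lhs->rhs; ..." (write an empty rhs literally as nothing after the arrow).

  | aaabbb => abbbb
  | abaa => aa => ε
  | bab => b
  | aabbbab => bbbab => bb

aa->; aaa->ab; ba->; bba->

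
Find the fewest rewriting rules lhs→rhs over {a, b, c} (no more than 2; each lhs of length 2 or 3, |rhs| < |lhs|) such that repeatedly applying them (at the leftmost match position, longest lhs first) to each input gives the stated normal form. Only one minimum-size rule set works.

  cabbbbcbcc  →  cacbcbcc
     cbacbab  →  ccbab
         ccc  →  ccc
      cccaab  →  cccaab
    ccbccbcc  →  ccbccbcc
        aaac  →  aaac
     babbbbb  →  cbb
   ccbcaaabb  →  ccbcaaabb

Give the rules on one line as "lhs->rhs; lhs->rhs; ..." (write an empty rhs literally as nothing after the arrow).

bac->c; bbb->c

  | cabbbbcbcc => cacbcbcc
  | cbacbab => ccbab
  | ccc
  | cccaab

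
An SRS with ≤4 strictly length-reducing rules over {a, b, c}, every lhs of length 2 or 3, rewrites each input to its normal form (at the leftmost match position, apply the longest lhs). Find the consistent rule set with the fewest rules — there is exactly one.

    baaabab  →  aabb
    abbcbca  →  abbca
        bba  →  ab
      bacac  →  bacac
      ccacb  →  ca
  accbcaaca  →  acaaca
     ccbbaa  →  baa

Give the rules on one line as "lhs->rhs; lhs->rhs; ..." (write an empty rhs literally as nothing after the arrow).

  | baaabab => bbabab => abbab => aabb
  | abbcbca => abbca
  | bba => ab
  | bacac

aaa->ba; bba->ab; cb->; cc->c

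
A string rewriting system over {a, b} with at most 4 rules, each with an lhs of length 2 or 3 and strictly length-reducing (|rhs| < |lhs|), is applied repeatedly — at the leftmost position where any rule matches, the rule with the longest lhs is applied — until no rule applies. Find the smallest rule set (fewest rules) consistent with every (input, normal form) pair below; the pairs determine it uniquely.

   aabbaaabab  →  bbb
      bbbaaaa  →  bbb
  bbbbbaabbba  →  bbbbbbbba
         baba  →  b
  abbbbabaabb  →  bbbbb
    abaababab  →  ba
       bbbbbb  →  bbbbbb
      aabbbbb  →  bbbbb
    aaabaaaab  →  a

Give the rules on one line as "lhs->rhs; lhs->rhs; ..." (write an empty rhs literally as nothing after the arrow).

aa->; ab->a; abb->ba

  | aabbaaabab => bbaaabab => bbabab => bbaab => bbb
  | bbbaaaa => bbbaa => bbb
  | bbbbbaabbba => bbbbbbbba
  | baba => baa => b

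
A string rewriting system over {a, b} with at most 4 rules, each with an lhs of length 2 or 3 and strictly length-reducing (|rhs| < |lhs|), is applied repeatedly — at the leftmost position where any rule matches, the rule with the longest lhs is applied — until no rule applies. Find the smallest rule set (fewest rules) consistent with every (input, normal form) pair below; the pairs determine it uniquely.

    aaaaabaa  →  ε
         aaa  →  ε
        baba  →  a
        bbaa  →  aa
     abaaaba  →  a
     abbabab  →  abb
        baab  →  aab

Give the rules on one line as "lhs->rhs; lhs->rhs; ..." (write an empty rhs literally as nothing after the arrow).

  | aaaaabaa => aabaa => aaa => ε
  | aaa => ε
  | baba => ba => a
  | bbaa => baa => aa

aaa->; aba->a; ba->a; bab->b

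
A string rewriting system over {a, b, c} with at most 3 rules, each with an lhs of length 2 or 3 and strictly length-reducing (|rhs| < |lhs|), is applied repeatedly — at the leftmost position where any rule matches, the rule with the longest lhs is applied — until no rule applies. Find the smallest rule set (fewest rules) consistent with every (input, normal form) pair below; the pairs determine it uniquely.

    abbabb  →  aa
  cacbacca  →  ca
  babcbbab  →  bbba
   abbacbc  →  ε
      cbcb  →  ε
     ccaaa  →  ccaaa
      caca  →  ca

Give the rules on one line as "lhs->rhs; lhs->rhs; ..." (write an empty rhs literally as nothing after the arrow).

  | abbabb => ababb => aabb => aab => aa
  | cacbacca => cbacca => acca => ca
  | babcbbab => bacbbab => bbbab => bbba
  | abbacbc => abacbc => aacbc => abc => ac => ε

ab->a; ac->; cb->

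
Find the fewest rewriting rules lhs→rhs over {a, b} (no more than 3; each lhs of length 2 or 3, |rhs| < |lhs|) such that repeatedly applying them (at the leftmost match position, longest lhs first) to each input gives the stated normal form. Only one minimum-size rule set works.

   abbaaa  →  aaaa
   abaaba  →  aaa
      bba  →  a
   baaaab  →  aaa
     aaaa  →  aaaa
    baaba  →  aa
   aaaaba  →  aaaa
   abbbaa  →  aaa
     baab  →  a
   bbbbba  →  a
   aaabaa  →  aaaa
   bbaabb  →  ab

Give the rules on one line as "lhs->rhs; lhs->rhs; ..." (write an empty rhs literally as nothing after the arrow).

  | abbaaa => abaaa => aaaa
  | abaaba => aaaba => aaa
  | bba => ba => a
  | baaaab => aaaab => aaa

aab->a; ba->a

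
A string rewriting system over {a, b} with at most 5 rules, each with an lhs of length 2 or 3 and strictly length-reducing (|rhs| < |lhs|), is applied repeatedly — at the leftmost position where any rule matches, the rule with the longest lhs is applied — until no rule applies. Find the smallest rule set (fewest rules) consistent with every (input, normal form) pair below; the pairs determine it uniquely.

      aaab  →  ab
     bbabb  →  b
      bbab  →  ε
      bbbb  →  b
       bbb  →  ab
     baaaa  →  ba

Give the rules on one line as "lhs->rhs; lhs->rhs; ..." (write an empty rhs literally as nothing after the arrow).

aa->b; aab->; bab->ab; bb->a

  | aaab => bab => ab
  | bbabb => aabb => b
  | bbab => aab => ε
  | bbbb => abb => aa => b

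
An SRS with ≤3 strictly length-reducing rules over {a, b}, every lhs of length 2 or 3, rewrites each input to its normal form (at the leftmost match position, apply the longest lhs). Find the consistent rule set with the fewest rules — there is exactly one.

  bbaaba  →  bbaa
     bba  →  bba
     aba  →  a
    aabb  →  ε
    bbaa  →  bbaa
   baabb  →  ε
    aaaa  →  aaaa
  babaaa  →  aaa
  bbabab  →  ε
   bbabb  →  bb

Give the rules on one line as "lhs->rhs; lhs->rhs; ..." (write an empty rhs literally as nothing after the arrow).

  | bbaaba => bbaa
  | bba
  | aba => a
  | aabb => ab => ε

ab->; bab->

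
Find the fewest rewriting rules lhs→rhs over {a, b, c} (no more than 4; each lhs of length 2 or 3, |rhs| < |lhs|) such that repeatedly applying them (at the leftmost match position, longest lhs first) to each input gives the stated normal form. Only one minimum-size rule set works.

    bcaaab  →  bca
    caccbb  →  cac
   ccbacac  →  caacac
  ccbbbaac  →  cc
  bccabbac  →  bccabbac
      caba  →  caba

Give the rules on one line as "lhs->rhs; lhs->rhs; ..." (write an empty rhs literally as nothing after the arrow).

  | bcaaab => bccb => bca
  | caccbb => cac
  | ccbacac => caacac
  | ccbbbaac => cbaac => aaac => cc

aaa->c; cb->a; cbb->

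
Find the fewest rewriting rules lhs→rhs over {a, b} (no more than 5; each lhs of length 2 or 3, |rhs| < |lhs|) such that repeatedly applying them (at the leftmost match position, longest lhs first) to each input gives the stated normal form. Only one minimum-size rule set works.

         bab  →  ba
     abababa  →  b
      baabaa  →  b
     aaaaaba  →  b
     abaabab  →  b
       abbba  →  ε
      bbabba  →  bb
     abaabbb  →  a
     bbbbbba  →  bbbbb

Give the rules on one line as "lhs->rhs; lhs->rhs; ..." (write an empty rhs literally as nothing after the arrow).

aa->b; ab->a; aba->; bba->b

  | bab => ba
  | abababa => baba => b
  | baabaa => bbbaa => bba => b
  | aaaaaba => baaaba => bbaba => bba => b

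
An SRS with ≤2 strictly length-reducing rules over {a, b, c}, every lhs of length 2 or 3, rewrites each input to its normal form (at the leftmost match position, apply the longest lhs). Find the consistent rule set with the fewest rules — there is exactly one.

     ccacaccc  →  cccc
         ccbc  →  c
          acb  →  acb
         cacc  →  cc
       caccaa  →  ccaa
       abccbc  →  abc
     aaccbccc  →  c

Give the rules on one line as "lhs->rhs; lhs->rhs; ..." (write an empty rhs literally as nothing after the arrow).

acc->c; cbc->

  | ccacaccc => ccaccc => cccc
  | ccbc => c
  | acb
  | cacc => cc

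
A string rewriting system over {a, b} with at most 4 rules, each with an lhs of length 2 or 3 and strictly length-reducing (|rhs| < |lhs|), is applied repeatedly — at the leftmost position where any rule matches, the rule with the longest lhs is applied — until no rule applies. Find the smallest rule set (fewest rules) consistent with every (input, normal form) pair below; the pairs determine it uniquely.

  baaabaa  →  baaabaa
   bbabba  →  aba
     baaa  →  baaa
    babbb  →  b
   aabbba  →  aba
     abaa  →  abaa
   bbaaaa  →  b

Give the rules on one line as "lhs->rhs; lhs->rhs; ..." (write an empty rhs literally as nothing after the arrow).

abb->; bb->b; bba->bb; bbb->a

  | baaabaa
  | bbabba => bbbba => aba
  | baaa
  | babbb => bb => b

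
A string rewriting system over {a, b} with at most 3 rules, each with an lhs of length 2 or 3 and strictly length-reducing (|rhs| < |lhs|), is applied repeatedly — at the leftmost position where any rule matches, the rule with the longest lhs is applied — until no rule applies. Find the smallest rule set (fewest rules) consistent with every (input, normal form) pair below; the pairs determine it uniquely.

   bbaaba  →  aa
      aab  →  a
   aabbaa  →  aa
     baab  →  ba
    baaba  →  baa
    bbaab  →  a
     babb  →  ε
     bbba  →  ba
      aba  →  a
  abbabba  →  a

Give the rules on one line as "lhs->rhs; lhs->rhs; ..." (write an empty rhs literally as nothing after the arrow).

  | bbaaba => aaba => aa
  | aab => a
  | aabbaa => abaa => aa
  | baab => ba

ab->; bb->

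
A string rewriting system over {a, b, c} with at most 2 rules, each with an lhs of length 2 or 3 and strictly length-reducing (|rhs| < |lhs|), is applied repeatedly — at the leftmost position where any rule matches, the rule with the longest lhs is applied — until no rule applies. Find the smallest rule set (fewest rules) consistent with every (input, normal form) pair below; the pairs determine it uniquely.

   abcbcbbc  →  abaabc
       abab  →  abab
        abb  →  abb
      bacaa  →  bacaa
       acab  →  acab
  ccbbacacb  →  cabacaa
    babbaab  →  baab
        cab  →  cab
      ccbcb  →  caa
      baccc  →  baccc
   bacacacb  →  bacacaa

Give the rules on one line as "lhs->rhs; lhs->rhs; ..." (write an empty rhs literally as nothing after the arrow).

bba->; cb->a

  | abcbcbbc => abacbbc => abaabc
  | abab
  | abb
  | bacaa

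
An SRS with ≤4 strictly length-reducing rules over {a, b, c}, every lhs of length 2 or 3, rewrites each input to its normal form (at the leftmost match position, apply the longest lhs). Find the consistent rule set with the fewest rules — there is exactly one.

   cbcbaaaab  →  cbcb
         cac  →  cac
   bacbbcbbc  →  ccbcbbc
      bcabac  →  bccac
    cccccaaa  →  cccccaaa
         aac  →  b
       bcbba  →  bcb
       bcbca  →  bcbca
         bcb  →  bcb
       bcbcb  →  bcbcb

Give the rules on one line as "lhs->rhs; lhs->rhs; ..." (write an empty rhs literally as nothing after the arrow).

aac->b; ab->c; ba->; bac->ca

  | cbcbaaaab => cbcaaab => cbcaac => cbcb
  | cac
  | bacbbcbbc => cabbcbbc => ccbcbbc
  | bcabac => bccac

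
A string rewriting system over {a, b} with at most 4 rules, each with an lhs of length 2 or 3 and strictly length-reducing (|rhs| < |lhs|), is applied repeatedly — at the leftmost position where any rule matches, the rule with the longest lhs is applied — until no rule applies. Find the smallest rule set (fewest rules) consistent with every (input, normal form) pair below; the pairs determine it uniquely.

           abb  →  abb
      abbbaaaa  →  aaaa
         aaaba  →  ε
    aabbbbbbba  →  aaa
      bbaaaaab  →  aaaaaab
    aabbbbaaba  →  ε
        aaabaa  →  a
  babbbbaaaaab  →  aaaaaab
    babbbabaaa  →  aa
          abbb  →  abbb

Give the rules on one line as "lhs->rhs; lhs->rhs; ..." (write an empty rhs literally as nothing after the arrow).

  | abb
  | abbbaaaa => abaaaaa => baaaaa => aaaa
  | aaaba => aaba => aba => ba => ε
  | aabbbbbbba => aabbbbbaa => aabbbaaa => aabaaaa => abaaaa => baaaa => aaa

aba->ba; ba->; bab->bb; bba->aa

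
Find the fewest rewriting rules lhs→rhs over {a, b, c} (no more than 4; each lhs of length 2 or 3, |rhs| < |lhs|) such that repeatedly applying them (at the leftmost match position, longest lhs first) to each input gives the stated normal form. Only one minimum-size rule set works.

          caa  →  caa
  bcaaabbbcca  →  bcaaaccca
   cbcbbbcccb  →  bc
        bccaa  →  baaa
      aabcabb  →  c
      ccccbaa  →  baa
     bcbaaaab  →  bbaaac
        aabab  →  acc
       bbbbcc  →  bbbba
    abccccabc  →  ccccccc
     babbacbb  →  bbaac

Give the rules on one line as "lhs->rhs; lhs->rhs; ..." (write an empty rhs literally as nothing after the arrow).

ab->c; bcc->ba; cb->b; cbb->ac

  | caa
  | bcaaabbbcca => bcaacbbcca => bcaaaccca
  | cbcbbbcccb => bcbbbcccb => bacbcccb => babcccb => bccccb => baccb => bacb => bab => bc
  | bccaa => baaa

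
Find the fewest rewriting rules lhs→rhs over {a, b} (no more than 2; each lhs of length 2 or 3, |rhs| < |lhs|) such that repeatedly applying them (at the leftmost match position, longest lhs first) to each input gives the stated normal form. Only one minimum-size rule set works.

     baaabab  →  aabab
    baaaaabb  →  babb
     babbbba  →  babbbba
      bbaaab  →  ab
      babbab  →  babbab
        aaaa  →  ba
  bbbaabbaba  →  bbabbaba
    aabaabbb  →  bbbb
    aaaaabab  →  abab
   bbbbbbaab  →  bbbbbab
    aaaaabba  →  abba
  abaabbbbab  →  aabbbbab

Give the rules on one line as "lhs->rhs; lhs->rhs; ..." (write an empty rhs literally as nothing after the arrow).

aaa->b; baa->a

  | baaabab => aabab
  | baaaaabb => aaaabb => babb
  | babbbba
  | bbaaab => baab => ab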